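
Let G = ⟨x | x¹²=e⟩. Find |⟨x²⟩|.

|⟨x²⟩| equals the order of x². Compute successive powers until reaching e:
  (x²)¹ = x², (x²)² = x⁴, (x²)³ = x⁶, (x²)⁴ = x⁸, (x²)⁵ = x¹⁰, (x²)⁶ = e.
The smallest positive k with (x²)ᵏ = e is 6, so |⟨x²⟩| = 6.

Answer: 6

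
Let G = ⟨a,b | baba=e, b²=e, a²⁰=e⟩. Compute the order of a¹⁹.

Compute successive powers until reaching e:
  (a¹⁹)¹ = a¹⁹, (a¹⁹)² = a¹⁸, (a¹⁹)³ = a¹⁷, (a¹⁹)⁴ = a¹⁶, (a¹⁹)⁵ = a¹⁵, (a¹⁹)⁶ = a¹⁴, (a¹⁹)⁷ = a¹³, (a¹⁹)⁸ = a¹², (a¹⁹)⁹ = a¹¹, (a¹⁹)¹⁰ = a¹⁰, (a¹⁹)¹¹ = a⁹, (a¹⁹)¹² = a⁸, (a¹⁹)¹³ = a⁷, (a¹⁹)¹⁴ = a⁶, (a¹⁹)¹⁵ = a⁵, (a¹⁹)¹⁶ = a⁴, (a¹⁹)¹⁷ = a³, (a¹⁹)¹⁸ = a², (a¹⁹)¹⁹ = a, (a¹⁹)²⁰ = e.
The smallest positive k with (a¹⁹)ᵏ = e is 20.

Answer: 20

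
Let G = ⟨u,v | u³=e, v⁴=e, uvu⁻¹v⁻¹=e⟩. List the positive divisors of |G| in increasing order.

|G| = 12 = 2² · 3. By Lagrange's theorem the order of any subgroup divides 12; the divisors of 12 are 1, 2, 3, 4, 6, 12.

Answer: 1, 2, 3, 4, 6, 12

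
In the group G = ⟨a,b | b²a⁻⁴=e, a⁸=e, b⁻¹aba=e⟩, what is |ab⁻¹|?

Compute successive powers until reaching e:
  (ab⁻¹)¹ = ab⁻¹, (ab⁻¹)² = a⁴, (ab⁻¹)³ = ab, (ab⁻¹)⁴ = e.
The smallest positive k with (ab⁻¹)ᵏ = e is 4.

Answer: 4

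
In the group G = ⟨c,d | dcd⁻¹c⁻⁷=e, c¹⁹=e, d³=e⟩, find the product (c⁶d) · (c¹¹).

Compute (c⁶d) · (c¹¹) by multiplying left to right and reducing via the relations at each step:
  (c⁶d) · c¹¹ = c⁷d

Answer: c⁷d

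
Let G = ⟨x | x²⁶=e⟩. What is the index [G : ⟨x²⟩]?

First find ord(x²) by computing successive powers:
  (x²)¹ = x², (x²)² = x⁴, (x²)³ = x⁶, (x²)⁴ = x⁸, (x²)⁵ = x¹⁰, (x²)⁶ = x¹², (x²)⁷ = x¹⁴, (x²)⁸ = x¹⁶, (x²)⁹ = x¹⁸, (x²)¹⁰ = x²⁰, (x²)¹¹ = x²², (x²)¹² = x²⁴, (x²)¹³ = e.
So |⟨x²⟩| = ord(x²) = 13. With |G| = 26, by Lagrange [G : ⟨x²⟩] = 26/13 = 2.

Answer: 2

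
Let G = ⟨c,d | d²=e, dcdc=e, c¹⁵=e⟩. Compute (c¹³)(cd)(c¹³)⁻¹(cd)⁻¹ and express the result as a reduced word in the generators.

[(c¹³), (cd)] = (c¹³)·(cd)·(c¹³)⁻¹·(cd)⁻¹.
  (c¹³) · (cd) = c¹⁴d
  (c¹⁴d) · (c²) = c¹²d
  (c¹²d) · (cd) = c¹¹

Answer: c¹¹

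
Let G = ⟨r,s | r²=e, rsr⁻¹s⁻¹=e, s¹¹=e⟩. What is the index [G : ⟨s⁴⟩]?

First find ord(s⁴) by computing successive powers:
  (s⁴)¹ = s⁴, (s⁴)² = s⁸, (s⁴)³ = s, (s⁴)⁴ = s⁵, (s⁴)⁵ = s⁹, (s⁴)⁶ = s², (s⁴)⁷ = s⁶, (s⁴)⁸ = s¹⁰, (s⁴)⁹ = s³, (s⁴)¹⁰ = s⁷, (s⁴)¹¹ = e.
So |⟨s⁴⟩| = ord(s⁴) = 11. With |G| = 22, by Lagrange [G : ⟨s⁴⟩] = 22/11 = 2.

Answer: 2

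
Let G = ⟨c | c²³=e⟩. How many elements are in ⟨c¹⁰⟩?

|⟨c¹⁰⟩| equals the order of c¹⁰. Compute successive powers until reaching e:
  (c¹⁰)¹ = c¹⁰, (c¹⁰)² = c²⁰, (c¹⁰)³ = c⁷, (c¹⁰)⁴ = c¹⁷, (c¹⁰)⁵ = c⁴, (c¹⁰)⁶ = c¹⁴, (c¹⁰)⁷ = c, (c¹⁰)⁸ = c¹¹, (c¹⁰)⁹ = c²¹, (c¹⁰)¹⁰ = c⁸, (c¹⁰)¹¹ = c¹⁸, (c¹⁰)¹² = c⁵, (c¹⁰)¹³ = c¹⁵, (c¹⁰)¹⁴ = c², (c¹⁰)¹⁵ = c¹², (c¹⁰)¹⁶ = c²², (c¹⁰)¹⁷ = c⁹, (c¹⁰)¹⁸ = c¹⁹, (c¹⁰)¹⁹ = c⁶, (c¹⁰)²⁰ = c¹⁶, (c¹⁰)²¹ = c³, (c¹⁰)²² = c¹³, (c¹⁰)²³ = e.
The smallest positive k with (c¹⁰)ᵏ = e is 23, so |⟨c¹⁰⟩| = 23.

Answer: 23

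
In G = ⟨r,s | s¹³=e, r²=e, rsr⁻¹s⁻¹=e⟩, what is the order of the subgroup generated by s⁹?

|⟨s⁹⟩| equals the order of s⁹. Compute successive powers until reaching e:
  (s⁹)¹ = s⁹, (s⁹)² = s⁵, (s⁹)³ = s, (s⁹)⁴ = s¹⁰, (s⁹)⁵ = s⁶, (s⁹)⁶ = s², (s⁹)⁷ = s¹¹, (s⁹)⁸ = s⁷, (s⁹)⁹ = s³, (s⁹)¹⁰ = s¹², (s⁹)¹¹ = s⁸, (s⁹)¹² = s⁴, (s⁹)¹³ = e.
The smallest positive k with (s⁹)ᵏ = e is 13, so |⟨s⁹⟩| = 13.

Answer: 13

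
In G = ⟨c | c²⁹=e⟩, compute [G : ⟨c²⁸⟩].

First find ord(c²⁸) by computing successive powers:
  (c²⁸)¹ = c²⁸, (c²⁸)² = c²⁷, (c²⁸)³ = c²⁶, (c²⁸)⁴ = c²⁵, (c²⁸)⁵ = c²⁴, (c²⁸)⁶ = c²³, (c²⁸)⁷ = c²², (c²⁸)⁸ = c²¹, (c²⁸)⁹ = c²⁰, (c²⁸)¹⁰ = c¹⁹, (c²⁸)¹¹ = c¹⁸, (c²⁸)¹² = c¹⁷, (c²⁸)¹³ = c¹⁶, (c²⁸)¹⁴ = c¹⁵, (c²⁸)¹⁵ = c¹⁴, (c²⁸)¹⁶ = c¹³, (c²⁸)¹⁷ = c¹², (c²⁸)¹⁸ = c¹¹, (c²⁸)¹⁹ = c¹⁰, (c²⁸)²⁰ = c⁹, (c²⁸)²¹ = c⁸, (c²⁸)²² = c⁷, (c²⁸)²³ = c⁶, (c²⁸)²⁴ = c⁵, (c²⁸)²⁵ = c⁴, (c²⁸)²⁶ = c³, (c²⁸)²⁷ = c², (c²⁸)²⁸ = c, (c²⁸)²⁹ = e.
So |⟨c²⁸⟩| = ord(c²⁸) = 29. With |G| = 29, by Lagrange [G : ⟨c²⁸⟩] = 29/29 = 1.

Answer: 1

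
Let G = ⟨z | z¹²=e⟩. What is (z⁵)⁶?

Compute successive powers of (z⁵), reducing at each step:
  (z⁵)²: (z⁵) · z⁵ = z¹⁰
  (z⁵)³: (z¹⁰) · z⁵ = z³
  (z⁵)⁴: (z³) · z⁵ = z⁸
  (z⁵)⁵: (z⁸) · z⁵ = z
  (z⁵)⁶: z · z⁵ = z⁶

Answer: z⁶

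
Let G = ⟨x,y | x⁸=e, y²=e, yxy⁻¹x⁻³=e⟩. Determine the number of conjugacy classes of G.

The conjugacy classes (representative and size) are:
  [e] (size 1), [x³] (size 2), [x²] (size 2), [x⁴] (size 1), [x⁵] (size 2), [x⁴y] (size 4), [xy] (size 4).
Class equation: 1 + 2 + 2 + 1 + 2 + 4 + 4 = 16 = |G|. So G has 7 conjugacy classes.

Answer: 7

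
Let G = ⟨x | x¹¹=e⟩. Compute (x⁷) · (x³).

Compute (x⁷) · (x³) by multiplying left to right and reducing via the relations at each step:
  (x⁷) · x³ = x¹⁰

Answer: x¹⁰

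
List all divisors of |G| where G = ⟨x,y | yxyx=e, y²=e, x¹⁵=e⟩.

|G| = 30 = 2 · 3 · 5. By Lagrange's theorem the order of any subgroup divides 30; the divisors of 30 are 1, 2, 3, 5, 6, 10, 15, 30.

Answer: 1, 2, 3, 5, 6, 10, 15, 30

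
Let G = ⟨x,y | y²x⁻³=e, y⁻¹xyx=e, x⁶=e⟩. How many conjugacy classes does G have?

The conjugacy classes (representative and size) are:
  [e] (size 1), [x] (size 2), [x²] (size 2), [x³] (size 1), [xy⁻¹] (size 3), [x²y⁻¹] (size 3).
Class equation: 1 + 2 + 2 + 1 + 3 + 3 = 12 = |G|. So G has 6 conjugacy classes.

Answer: 6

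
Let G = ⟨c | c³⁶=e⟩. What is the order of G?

G is generated by a single element, so G is cyclic. The relator gives c³⁶ = e and no smaller power is forced to be e, so the 36 powers {c, e, c², c³, c⁴, c⁵, c⁶, c⁷, c⁸, c⁹, c²², c²³, c²¹, c²⁰, c²⁴, c²⁵, c²⁶, c²⁷, c²⁸, c²⁹, c³², c³³, c³¹, c³⁰, c³⁴, c³⁵, c¹², c¹³, c¹¹, c¹⁰, c¹⁴, c¹⁵, c¹⁶, c¹⁷, c¹⁸, c¹⁹} are distinct. Hence |G| = 36.

Answer: 36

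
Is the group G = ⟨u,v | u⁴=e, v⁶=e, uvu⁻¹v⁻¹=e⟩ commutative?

Each pair of generators commutes: u·v = uv = v·u. Since the generators pairwise commute, every element of G commutes with every other, so G is abelian.

Answer: Yes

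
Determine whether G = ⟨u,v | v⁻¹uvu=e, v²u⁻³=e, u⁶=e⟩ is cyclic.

Every cyclic group is abelian. But u·v = uv while v·u = u²v⁻¹, so u·v ≠ v·u and G is not abelian. Hence G is not cyclic.

Answer: No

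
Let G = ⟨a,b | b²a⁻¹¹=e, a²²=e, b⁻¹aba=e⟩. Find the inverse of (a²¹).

The order of (a²¹) is 22 (smallest k with (a²¹)ᵏ = e), so (a²¹)⁻¹ = (a²¹)²¹ = a.
Check: (a²¹) · a → (a²¹) · a = e, giving e as required.

Answer: a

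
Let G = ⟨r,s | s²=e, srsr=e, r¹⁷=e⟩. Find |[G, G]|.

G' = [G, G] is generated by all commutators. The generator-pair commutators are: [r, s] = r².
The subgroup they normally generate is {e, r, r², r³, r⁴, r⁵, r⁶, r⁷, r⁸, r⁹, r¹⁰, r¹¹, r¹², r¹³, r¹⁴, r¹⁵, r¹⁶}, of order 17.
Check: |G/G'| = 34/17 = 2 is the order of the abelianisation.

Answer: 17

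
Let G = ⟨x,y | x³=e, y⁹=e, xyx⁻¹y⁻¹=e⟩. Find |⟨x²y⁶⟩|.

|⟨x²y⁶⟩| equals the order of x²y⁶. Compute successive powers until reaching e:
  (x²y⁶)¹ = x²y⁶, (x²y⁶)² = xy³, (x²y⁶)³ = e.
The smallest positive k with (x²y⁶)ᵏ = e is 3, so |⟨x²y⁶⟩| = 3.

Answer: 3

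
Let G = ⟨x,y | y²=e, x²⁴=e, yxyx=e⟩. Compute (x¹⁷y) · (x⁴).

Compute (x¹⁷y) · (x⁴) by multiplying left to right and reducing via the relations at each step:
  (x¹⁷y) · x⁴ = x¹³y

Answer: x¹³y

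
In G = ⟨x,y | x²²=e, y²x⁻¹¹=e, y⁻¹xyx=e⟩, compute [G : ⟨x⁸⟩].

First find ord(x⁸) by computing successive powers:
  (x⁸)¹ = x⁸, (x⁸)² = x¹⁶, (x⁸)³ = x², (x⁸)⁴ = x¹⁰, (x⁸)⁵ = x¹⁸, (x⁸)⁶ = x⁴, (x⁸)⁷ = x¹², (x⁸)⁸ = x²⁰, (x⁸)⁹ = x⁶, (x⁸)¹⁰ = x¹⁴, (x⁸)¹¹ = e.
So |⟨x⁸⟩| = ord(x⁸) = 11. With |G| = 44, by Lagrange [G : ⟨x⁸⟩] = 44/11 = 4.

Answer: 4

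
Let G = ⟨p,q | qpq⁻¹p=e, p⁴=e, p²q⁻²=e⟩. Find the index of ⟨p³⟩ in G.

First find ord(p³) by computing successive powers:
  (p³)¹ = p³, (p³)² = p², (p³)³ = p, (p³)⁴ = e.
So |⟨p³⟩| = ord(p³) = 4. With |G| = 8, by Lagrange [G : ⟨p³⟩] = 8/4 = 2.

Answer: 2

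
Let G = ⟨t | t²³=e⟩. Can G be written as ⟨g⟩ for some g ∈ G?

|G| = 23. The element t has order 23 (its powers give 23 distinct elements), so ⟨t⟩ = G and G is cyclic.

Answer: Yes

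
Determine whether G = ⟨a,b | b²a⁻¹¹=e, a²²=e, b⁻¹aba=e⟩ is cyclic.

Every cyclic group is abelian. But a·b = ab while b·a = a¹⁰b⁻¹, so a·b ≠ b·a and G is not abelian. Hence G is not cyclic.

Answer: No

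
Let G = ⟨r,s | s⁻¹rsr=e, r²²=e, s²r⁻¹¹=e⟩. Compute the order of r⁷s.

Compute successive powers until reaching e:
  (r⁷s)¹ = r⁷s, (r⁷s)² = r¹¹, (r⁷s)³ = r⁷s⁻¹, (r⁷s)⁴ = e.
The smallest positive k with (r⁷s)ᵏ = e is 4.

Answer: 4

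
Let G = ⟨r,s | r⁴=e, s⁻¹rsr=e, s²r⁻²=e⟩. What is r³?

Compute successive powers of r, reducing at each step:
  r²: r · r = r²
  r³: (r²) · r = r³

Answer: r³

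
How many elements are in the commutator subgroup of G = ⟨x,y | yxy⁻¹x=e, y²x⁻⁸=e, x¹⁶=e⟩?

G' = [G, G] is generated by all commutators. The generator-pair commutators are: [x, y] = x².
The subgroup they normally generate is {e, x², x⁴, x⁶, x⁸, x¹⁰, x¹², x¹⁴}, of order 8.
Check: |G/G'| = 32/8 = 4 is the order of the abelianisation.

Answer: 8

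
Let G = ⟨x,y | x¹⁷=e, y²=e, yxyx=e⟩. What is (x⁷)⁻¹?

The order of (x⁷) is 17 (smallest k with (x⁷)ᵏ = e), so (x⁷)⁻¹ = (x⁷)¹⁶ = x¹⁰.
Check: (x⁷) · (x¹⁰) → (x⁷) · x¹⁰ = e, giving e as required.

Answer: x¹⁰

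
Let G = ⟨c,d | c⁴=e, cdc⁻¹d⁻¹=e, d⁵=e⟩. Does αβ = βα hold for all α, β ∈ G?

Each pair of generators commutes: c·d = cd = d·c. Since the generators pairwise commute, every element of G commutes with every other, so G is abelian.

Answer: Yes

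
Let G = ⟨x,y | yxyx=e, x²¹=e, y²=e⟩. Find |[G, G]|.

G' = [G, G] is generated by all commutators. The generator-pair commutators are: [x, y] = x².
The subgroup they normally generate is {e, x, x², x³, x⁴, x⁵, x⁶, x⁷, x⁸, x⁹, x¹⁰, x¹¹, x¹², x¹³, x¹⁴, x¹⁵, x¹⁶, x¹⁷, x¹⁸, x¹⁹, x²⁰}, of order 21.
Check: |G/G'| = 42/21 = 2 is the order of the abelianisation.

Answer: 21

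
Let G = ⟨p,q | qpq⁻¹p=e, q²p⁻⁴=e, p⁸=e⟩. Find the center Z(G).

An element z ∈ Z(G) iff z commutes with every generator.
For example p⁴ is central: (p⁴)·p = p⁵ = p·(p⁴); (p⁴)·q = q⁻¹ = q·(p⁴).
Whereas p ∉ Z(G) since p·q = pq ≠ p³q⁻¹ = q·p.
Checking each of the 16 elements this way gives Z(G) = {e, p⁴}, of order 2.

Answer: {e, p⁴}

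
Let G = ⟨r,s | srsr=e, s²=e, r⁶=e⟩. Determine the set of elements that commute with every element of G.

An element z ∈ Z(G) iff z commutes with every generator.
For example r³ is central: (r³)·r = r⁴ = r·(r³); (r³)·s = r³s = s·(r³).
Whereas r ∉ Z(G) since r·s = rs ≠ r⁵s = s·r.
Checking each of the 12 elements this way gives Z(G) = {e, r³}, of order 2.

Answer: {e, r³}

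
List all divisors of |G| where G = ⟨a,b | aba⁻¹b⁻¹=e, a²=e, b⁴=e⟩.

|G| = 8 = 2³. By Lagrange's theorem the order of any subgroup divides 8; the divisors of 8 are 1, 2, 4, 8.

Answer: 1, 2, 4, 8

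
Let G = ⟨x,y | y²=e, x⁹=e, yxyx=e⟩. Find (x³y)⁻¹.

The order of (x³y) is 2 (smallest k with (x³y)ᵏ = e), so (x³y)⁻¹ = (x³y)¹ = x³y.
Check: (x³y) · (x³y) → (x³y) · x³ = y;   y · y = e, giving e as required.

Answer: x³y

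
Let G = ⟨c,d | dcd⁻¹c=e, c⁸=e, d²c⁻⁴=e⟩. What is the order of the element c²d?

Compute successive powers until reaching e:
  (c²d)¹ = c²d, (c²d)² = c⁴, (c²d)³ = c²d⁻¹, (c²d)⁴ = e.
The smallest positive k with (c²d)ᵏ = e is 4.

Answer: 4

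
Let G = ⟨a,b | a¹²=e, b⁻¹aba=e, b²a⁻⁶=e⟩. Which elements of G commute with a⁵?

⟨a⁵⟩ ⊆ C_G(a⁵) since powers of a⁵ commute with a⁵; so |C_G(a⁵)| ≥ |⟨a⁵⟩| = 12.
By orbit–stabilizer, |C_G(a⁵)| = |G| / |conj. class of a⁵| = 24 / 2 = 12.
The 12 elements commuting with a⁵ are {e, a, a², a³, a⁴, a⁵, a⁶, a⁷, a⁸, a⁹, a¹⁰, a¹¹}.

Answer: {e, a, a², a³, a⁴, a⁵, a⁶, a⁷, a⁸, a⁹, a¹⁰, a¹¹}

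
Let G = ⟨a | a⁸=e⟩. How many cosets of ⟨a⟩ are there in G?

First find ord(a) by computing successive powers:
  a¹ = a, a² = a², a³ = a³, a⁴ = a⁴, a⁵ = a⁵, a⁶ = a⁶, a⁷ = a⁷, a⁸ = e.
So |⟨a⟩| = ord(a) = 8. With |G| = 8, by Lagrange [G : ⟨a⟩] = 8/8 = 1.

Answer: 1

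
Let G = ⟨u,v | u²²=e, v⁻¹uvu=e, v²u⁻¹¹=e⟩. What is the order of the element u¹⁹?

Compute successive powers until reaching e:
  (u¹⁹)¹ = u¹⁹, (u¹⁹)² = u¹⁶, (u¹⁹)³ = u¹³, (u¹⁹)⁴ = u¹⁰, (u¹⁹)⁵ = u⁷, (u¹⁹)⁶ = u⁴, (u¹⁹)⁷ = u, (u¹⁹)⁸ = u²⁰, (u¹⁹)⁹ = u¹⁷, (u¹⁹)¹⁰ = u¹⁴, (u¹⁹)¹¹ = u¹¹, (u¹⁹)¹² = u⁸, (u¹⁹)¹³ = u⁵, (u¹⁹)¹⁴ = u², (u¹⁹)¹⁵ = u²¹, (u¹⁹)¹⁶ = u¹⁸, (u¹⁹)¹⁷ = u¹⁵, (u¹⁹)¹⁸ = u¹², (u¹⁹)¹⁹ = u⁹, (u¹⁹)²⁰ = u⁶, (u¹⁹)²¹ = u³, (u¹⁹)²² = e.
The smallest positive k with (u¹⁹)ᵏ = e is 22.

Answer: 22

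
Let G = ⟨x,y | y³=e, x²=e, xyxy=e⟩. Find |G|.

Enumerate words in the generators, reducing via the relations: the distinct elements are
  {e, x, y, xy, y², xy²}.
No further products give new elements, so |G| = 6.

Answer: 6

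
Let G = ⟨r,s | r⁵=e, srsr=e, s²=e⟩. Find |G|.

Enumerate words in the generators, reducing via the relations: the distinct elements are
  {e, r, s, rs, r², r³, r⁴, r²s, r³s, r⁴s}.
No further products give new elements, so |G| = 10.

Answer: 10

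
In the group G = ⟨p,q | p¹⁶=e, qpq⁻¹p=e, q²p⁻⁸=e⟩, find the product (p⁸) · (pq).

Compute (p⁸) · (pq) by multiplying left to right and reducing via the relations at each step:
  (p⁸) · p = p⁹
  (p⁹) · q = pq⁻¹

Answer: pq⁻¹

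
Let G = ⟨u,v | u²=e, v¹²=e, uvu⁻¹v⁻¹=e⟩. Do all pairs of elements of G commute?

Each pair of generators commutes: u·v = uv = v·u. Since the generators pairwise commute, every element of G commutes with every other, so G is abelian.

Answer: Yes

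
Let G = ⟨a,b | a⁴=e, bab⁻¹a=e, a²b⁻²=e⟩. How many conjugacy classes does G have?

The conjugacy classes (representative and size) are:
  [e] (size 1), [a³] (size 2), [a²] (size 1), [b⁻¹] (size 2), [ab] (size 2).
Class equation: 1 + 2 + 1 + 2 + 2 = 8 = |G|. So G has 5 conjugacy classes.

Answer: 5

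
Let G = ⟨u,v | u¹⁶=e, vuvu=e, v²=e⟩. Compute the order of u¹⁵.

Compute successive powers until reaching e:
  (u¹⁵)¹ = u¹⁵, (u¹⁵)² = u¹⁴, (u¹⁵)³ = u¹³, (u¹⁵)⁴ = u¹², (u¹⁵)⁵ = u¹¹, (u¹⁵)⁶ = u¹⁰, (u¹⁵)⁷ = u⁹, (u¹⁵)⁸ = u⁸, (u¹⁵)⁹ = u⁷, (u¹⁵)¹⁰ = u⁶, (u¹⁵)¹¹ = u⁵, (u¹⁵)¹² = u⁴, (u¹⁵)¹³ = u³, (u¹⁵)¹⁴ = u², (u¹⁵)¹⁵ = u, (u¹⁵)¹⁶ = e.
The smallest positive k with (u¹⁵)ᵏ = e is 16.

Answer: 16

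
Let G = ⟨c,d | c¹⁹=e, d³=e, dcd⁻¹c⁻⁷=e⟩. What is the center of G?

An element z ∈ Z(G) iff z commutes with every generator.
For example e is central: e·c = c = c·e; e·d = d = d·e.
Whereas c ∉ Z(G) since c·d = cd ≠ c⁷d = d·c.
Checking each of the 57 elements this way gives Z(G) = {e}, of order 1.

Answer: {e}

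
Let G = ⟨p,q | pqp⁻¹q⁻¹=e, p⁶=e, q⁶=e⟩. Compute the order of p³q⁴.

Compute successive powers until reaching e:
  (p³q⁴)¹ = p³q⁴, (p³q⁴)² = q², (p³q⁴)³ = p³, (p³q⁴)⁴ = q⁴, (p³q⁴)⁵ = p³q², (p³q⁴)⁶ = e.
The smallest positive k with (p³q⁴)ᵏ = e is 6.

Answer: 6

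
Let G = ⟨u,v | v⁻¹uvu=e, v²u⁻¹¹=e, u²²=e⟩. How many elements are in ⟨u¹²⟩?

|⟨u¹²⟩| equals the order of u¹². Compute successive powers until reaching e:
  (u¹²)¹ = u¹², (u¹²)² = u², (u¹²)³ = u¹⁴, (u¹²)⁴ = u⁴, (u¹²)⁵ = u¹⁶, (u¹²)⁶ = u⁶, (u¹²)⁷ = u¹⁸, (u¹²)⁸ = u⁸, (u¹²)⁹ = u²⁰, (u¹²)¹⁰ = u¹⁰, (u¹²)¹¹ = e.
The smallest positive k with (u¹²)ᵏ = e is 11, so |⟨u¹²⟩| = 11.

Answer: 11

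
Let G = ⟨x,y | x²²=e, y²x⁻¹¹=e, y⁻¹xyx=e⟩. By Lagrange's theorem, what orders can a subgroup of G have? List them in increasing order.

|G| = 44 = 2² · 11. By Lagrange's theorem the order of any subgroup divides 44; the divisors of 44 are 1, 2, 4, 11, 22, 44.

Answer: 1, 2, 4, 11, 22, 44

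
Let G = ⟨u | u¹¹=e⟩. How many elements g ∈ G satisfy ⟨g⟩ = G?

G is cyclic of order 11. An element generates G iff its order is 11, and a cyclic group of order 11 has exactly φ(11) = 10 such elements.

Answer: 10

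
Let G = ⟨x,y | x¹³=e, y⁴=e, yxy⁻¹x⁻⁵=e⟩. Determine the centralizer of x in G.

⟨x⟩ ⊆ C_G(x) since powers of x commute with x; so |C_G(x)| ≥ |⟨x⟩| = 13.
By orbit–stabilizer, |C_G(x)| = |G| / |conj. class of x| = 52 / 4 = 13.
The 13 elements commuting with x are {e, x, x², x³, x⁴, x⁵, x⁶, x⁷, x⁸, x⁹, x¹⁰, x¹¹, x¹²}.

Answer: {e, x, x², x³, x⁴, x⁵, x⁶, x⁷, x⁸, x⁹, x¹⁰, x¹¹, x¹²}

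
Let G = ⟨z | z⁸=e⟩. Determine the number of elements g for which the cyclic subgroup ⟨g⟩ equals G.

G is cyclic of order 8. An element generates G iff its order is 8, and a cyclic group of order 8 has exactly φ(8) = 4 such elements.

Answer: 4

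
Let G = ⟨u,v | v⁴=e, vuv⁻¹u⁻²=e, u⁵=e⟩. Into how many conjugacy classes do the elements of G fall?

The conjugacy classes (representative and size) are:
  [e] (size 1), [u⁴] (size 4), [u²v] (size 5), [v²] (size 5), [u³v³] (size 5).
Class equation: 1 + 4 + 5 + 5 + 5 = 20 = |G|. So G has 5 conjugacy classes.

Answer: 5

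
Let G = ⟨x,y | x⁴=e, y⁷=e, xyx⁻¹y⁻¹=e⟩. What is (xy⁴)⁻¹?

The order of (xy⁴) is 28 (smallest k with (xy⁴)ᵏ = e), so (xy⁴)⁻¹ = (xy⁴)²⁷ = x³y³.
Check: (xy⁴) · (x³y³) → (xy⁴) · x³ = y⁴;   (y⁴) · y³ = e, giving e as required.

Answer: x³y³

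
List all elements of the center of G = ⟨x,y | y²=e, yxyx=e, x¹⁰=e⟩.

An element z ∈ Z(G) iff z commutes with every generator.
For example x⁵ is central: (x⁵)·x = x⁶ = x·(x⁵); (x⁵)·y = x⁵y = y·(x⁵).
Whereas x ∉ Z(G) since x·y = xy ≠ x⁹y = y·x.
Checking each of the 20 elements this way gives Z(G) = {e, x⁵}, of order 2.

Answer: {e, x⁵}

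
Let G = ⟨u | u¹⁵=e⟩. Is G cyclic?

|G| = 15. The element u has order 15 (its powers give 15 distinct elements), so ⟨u⟩ = G and G is cyclic.

Answer: Yes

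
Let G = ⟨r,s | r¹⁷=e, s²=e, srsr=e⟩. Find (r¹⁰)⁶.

Compute successive powers of (r¹⁰), reducing at each step:
  (r¹⁰)²: (r¹⁰) · r¹⁰ = r³
  (r¹⁰)³: (r³) · r¹⁰ = r¹³
  (r¹⁰)⁴: (r¹³) · r¹⁰ = r⁶
  (r¹⁰)⁵: (r⁶) · r¹⁰ = r¹⁶
  (r¹⁰)⁶: (r¹⁶) · r¹⁰ = r⁹

Answer: r⁹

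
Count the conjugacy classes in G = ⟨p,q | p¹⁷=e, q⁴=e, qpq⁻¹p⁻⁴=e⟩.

The conjugacy classes (representative and size) are:
  [e] (size 1), [p⁴] (size 4), [p²] (size 4), [p⁵] (size 4), [p¹¹] (size 4), [p⁷q] (size 17), [p³q²] (size 17), [p⁹q³] (size 17).
Class equation: 1 + 4 + 4 + 4 + 4 + 17 + 17 + 17 = 68 = |G|. So G has 8 conjugacy classes.

Answer: 8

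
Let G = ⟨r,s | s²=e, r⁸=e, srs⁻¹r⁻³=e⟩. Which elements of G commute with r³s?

⟨r³s⟩ ⊆ C_G(r³s) since powers of r³s commute with r³s; so |C_G(r³s)| ≥ |⟨r³s⟩| = 4.
By orbit–stabilizer, |C_G(r³s)| = |G| / |conj. class of r³s| = 16 / 4 = 4.
The 4 elements commuting with r³s are {e, r⁴, r³s, r⁷s}.

Answer: {e, r⁴, r³s, r⁷s}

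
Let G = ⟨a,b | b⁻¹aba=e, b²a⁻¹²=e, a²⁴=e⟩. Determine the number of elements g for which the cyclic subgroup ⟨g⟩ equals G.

⟨g⟩ = G would require ord(g) = |G| = 48, but the maximum element order in G is 24 < 48. So G is not cyclic and no single element generates it: the count is 0.

Answer: 0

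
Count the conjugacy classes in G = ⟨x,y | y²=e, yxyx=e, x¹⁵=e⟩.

The conjugacy classes (representative and size) are:
  [e] (size 1), [x¹⁴] (size 2), [x²] (size 2), [x³] (size 2), [x⁴] (size 2), [x¹⁰] (size 2), [x⁹] (size 2), [x⁷] (size 2), [x¹³y] (size 15).
Class equation: 1 + 2 + 2 + 2 + 2 + 2 + 2 + 2 + 15 = 30 = |G|. So G has 9 conjugacy classes.

Answer: 9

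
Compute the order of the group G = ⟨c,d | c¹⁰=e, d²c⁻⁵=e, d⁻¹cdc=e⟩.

Enumerate words in the generators, reducing via the relations: the distinct elements are
  {c, d, e, cd, c², c³, c⁴, c⁵, c⁶, c⁷, c⁸, c⁹, c²d, c³d, c⁴d, d⁻¹, cd⁻¹, c²d⁻¹, c³d⁻¹, c⁴d⁻¹}.
No further products give new elements, so |G| = 20.

Answer: 20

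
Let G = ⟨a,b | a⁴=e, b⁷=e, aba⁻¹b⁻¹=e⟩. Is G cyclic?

|G| = 28. The element ab has order 28 (its powers give 28 distinct elements), so ⟨ab⟩ = G and G is cyclic.

Answer: Yes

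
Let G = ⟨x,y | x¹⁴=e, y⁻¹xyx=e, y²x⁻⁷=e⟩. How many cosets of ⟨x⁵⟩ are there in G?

First find ord(x⁵) by computing successive powers:
  (x⁵)¹ = x⁵, (x⁵)² = x¹⁰, (x⁵)³ = x, (x⁵)⁴ = x⁶, (x⁵)⁵ = x¹¹, (x⁵)⁶ = x², (x⁵)⁷ = x⁷, (x⁵)⁸ = x¹², (x⁵)⁹ = x³, (x⁵)¹⁰ = x⁸, (x⁵)¹¹ = x¹³, (x⁵)¹² = x⁴, (x⁵)¹³ = x⁹, (x⁵)¹⁴ = e.
So |⟨x⁵⟩| = ord(x⁵) = 14. With |G| = 28, by Lagrange [G : ⟨x⁵⟩] = 28/14 = 2.

Answer: 2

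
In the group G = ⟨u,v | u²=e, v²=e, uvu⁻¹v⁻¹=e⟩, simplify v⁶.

Compute successive powers of v, reducing at each step:
  v²: v · v = e
  v³: e · v = v
  v⁴: v · v = e
  v⁵: e · v = v
  v⁶: v · v = e

Answer: e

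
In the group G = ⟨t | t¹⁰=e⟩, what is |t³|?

Compute successive powers until reaching e:
  (t³)¹ = t³, (t³)² = t⁶, (t³)³ = t⁹, (t³)⁴ = t², (t³)⁵ = t⁵, (t³)⁶ = t⁸, (t³)⁷ = t, (t³)⁸ = t⁴, (t³)⁹ = t⁷, (t³)¹⁰ = e.
The smallest positive k with (t³)ᵏ = e is 10.

Answer: 10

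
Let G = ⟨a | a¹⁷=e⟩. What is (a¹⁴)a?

Compute (a¹⁴) · a by multiplying left to right and reducing via the relations at each step:
  (a¹⁴) · a = a¹⁵

Answer: a¹⁵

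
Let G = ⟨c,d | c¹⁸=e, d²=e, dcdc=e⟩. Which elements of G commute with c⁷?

⟨c⁷⟩ ⊆ C_G(c⁷) since powers of c⁷ commute with c⁷; so |C_G(c⁷)| ≥ |⟨c⁷⟩| = 18.
By orbit–stabilizer, |C_G(c⁷)| = |G| / |conj. class of c⁷| = 36 / 2 = 18.
The 18 elements commuting with c⁷ are {e, c, c², c³, c⁴, c⁵, c⁶, c⁷, c⁸, c⁹, c¹⁰, c¹¹, c¹², c¹³, c¹⁴, c¹⁵, c¹⁶, c¹⁷}.

Answer: {e, c, c², c³, c⁴, c⁵, c⁶, c⁷, c⁸, c⁹, c¹⁰, c¹¹, c¹², c¹³, c¹⁴, c¹⁵, c¹⁶, c¹⁷}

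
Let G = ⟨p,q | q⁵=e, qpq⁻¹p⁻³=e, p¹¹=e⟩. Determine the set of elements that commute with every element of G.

An element z ∈ Z(G) iff z commutes with every generator.
For example e is central: e·p = p = p·e; e·q = q = q·e.
Whereas p ∉ Z(G) since p·q = pq ≠ p³q = q·p.
Checking each of the 55 elements this way gives Z(G) = {e}, of order 1.

Answer: {e}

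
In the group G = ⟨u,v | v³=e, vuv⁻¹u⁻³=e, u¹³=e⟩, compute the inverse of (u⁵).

The order of (u⁵) is 13 (smallest k with (u⁵)ᵏ = e), so (u⁵)⁻¹ = (u⁵)¹² = u⁸.
Check: (u⁵) · (u⁸) → (u⁵) · u⁸ = e, giving e as required.

Answer: u⁸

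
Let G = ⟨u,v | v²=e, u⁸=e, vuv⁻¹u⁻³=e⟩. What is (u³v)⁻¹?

The order of (u³v) is 4 (smallest k with (u³v)ᵏ = e), so (u³v)⁻¹ = (u³v)³ = u⁷v.
Check: (u³v) · (u⁷v) → (u³v) · u⁷ = v;   v · v = e, giving e as required.

Answer: u⁷v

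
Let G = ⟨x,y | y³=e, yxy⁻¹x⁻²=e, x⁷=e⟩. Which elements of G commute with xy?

⟨xy⟩ ⊆ C_G(xy) since powers of xy commute with xy; so |C_G(xy)| ≥ |⟨xy⟩| = 3.
By orbit–stabilizer, |C_G(xy)| = |G| / |conj. class of xy| = 21 / 7 = 3.
The 3 elements commuting with xy are {e, xy, x³y²}.

Answer: {e, xy, x³y²}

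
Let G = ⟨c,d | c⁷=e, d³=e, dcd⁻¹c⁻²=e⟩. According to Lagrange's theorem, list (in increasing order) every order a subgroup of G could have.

|G| = 21 = 3 · 7. By Lagrange's theorem the order of any subgroup divides 21; the divisors of 21 are 1, 3, 7, 21.

Answer: 1, 3, 7, 21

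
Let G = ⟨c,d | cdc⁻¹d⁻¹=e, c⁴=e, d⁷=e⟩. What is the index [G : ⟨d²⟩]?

First find ord(d²) by computing successive powers:
  (d²)¹ = d², (d²)² = d⁴, (d²)³ = d⁶, (d²)⁴ = d, (d²)⁵ = d³, (d²)⁶ = d⁵, (d²)⁷ = e.
So |⟨d²⟩| = ord(d²) = 7. With |G| = 28, by Lagrange [G : ⟨d²⟩] = 28/7 = 4.

Answer: 4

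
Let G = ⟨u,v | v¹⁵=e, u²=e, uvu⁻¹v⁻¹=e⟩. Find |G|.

Enumerate words in the generators, reducing via the relations: the distinct elements are
  {e, u, v, uv, v², v³, v⁴, v⁵, v⁶, v⁷, v⁸, v⁹, uv², uv³, uv⁴, uv⁵, uv⁶, uv⁷, uv⁸, uv⁹, v¹², v¹³, v¹¹, v¹⁰, v¹⁴, uv¹², uv¹³, uv¹¹, uv¹⁰, uv¹⁴}.
No further products give new elements, so |G| = 30.

Answer: 30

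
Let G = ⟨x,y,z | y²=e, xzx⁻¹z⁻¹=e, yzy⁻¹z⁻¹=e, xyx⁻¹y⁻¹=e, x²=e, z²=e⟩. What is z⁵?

Compute successive powers of z, reducing at each step:
  z²: z · z = e
  z³: e · z = z
  z⁴: z · z = e
  z⁵: e · z = z

Answer: z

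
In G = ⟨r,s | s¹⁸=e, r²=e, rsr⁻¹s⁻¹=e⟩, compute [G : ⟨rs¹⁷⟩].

First find ord(rs¹⁷) by computing successive powers:
  (rs¹⁷)¹ = rs¹⁷, (rs¹⁷)² = s¹⁶, (rs¹⁷)³ = rs¹⁵, (rs¹⁷)⁴ = s¹⁴, (rs¹⁷)⁵ = rs¹³, (rs¹⁷)⁶ = s¹², (rs¹⁷)⁷ = rs¹¹, (rs¹⁷)⁸ = s¹⁰, (rs¹⁷)⁹ = rs⁹, (rs¹⁷)¹⁰ = s⁸, (rs¹⁷)¹¹ = rs⁷, (rs¹⁷)¹² = s⁶, (rs¹⁷)¹³ = rs⁵, (rs¹⁷)¹⁴ = s⁴, (rs¹⁷)¹⁵ = rs³, (rs¹⁷)¹⁶ = s², (rs¹⁷)¹⁷ = rs, (rs¹⁷)¹⁸ = e.
So |⟨rs¹⁷⟩| = ord(rs¹⁷) = 18. With |G| = 36, by Lagrange [G : ⟨rs¹⁷⟩] = 36/18 = 2.

Answer: 2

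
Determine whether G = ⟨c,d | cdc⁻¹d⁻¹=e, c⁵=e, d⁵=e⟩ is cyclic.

|G| = 25, but the maximum element order in G is 5 < 25. No single element generates all of G, so G is not cyclic.

Answer: No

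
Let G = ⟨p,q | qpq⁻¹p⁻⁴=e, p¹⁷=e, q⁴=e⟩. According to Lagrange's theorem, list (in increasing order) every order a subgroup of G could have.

|G| = 68 = 2² · 17. By Lagrange's theorem the order of any subgroup divides 68; the divisors of 68 are 1, 2, 4, 17, 34, 68.

Answer: 1, 2, 4, 17, 34, 68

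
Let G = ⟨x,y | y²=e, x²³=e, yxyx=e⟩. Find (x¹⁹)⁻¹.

The order of (x¹⁹) is 23 (smallest k with (x¹⁹)ᵏ = e), so (x¹⁹)⁻¹ = (x¹⁹)²² = x⁴.
Check: (x¹⁹) · (x⁴) → (x¹⁹) · x⁴ = e, giving e as required.

Answer: x⁴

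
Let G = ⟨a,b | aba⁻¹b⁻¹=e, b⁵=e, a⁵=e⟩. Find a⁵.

Compute successive powers of a, reducing at each step:
  a²: a · a = a²
  a³: (a²) · a = a³
  a⁴: (a³) · a = a⁴
  a⁵: (a⁴) · a = e

Answer: e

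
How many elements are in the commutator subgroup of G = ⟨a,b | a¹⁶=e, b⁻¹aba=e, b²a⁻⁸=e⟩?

G' = [G, G] is generated by all commutators. The generator-pair commutators are: [a, b] = a².
The subgroup they normally generate is {e, a², a⁴, a⁶, a⁸, a¹⁰, a¹², a¹⁴}, of order 8.
Check: |G/G'| = 32/8 = 4 is the order of the abelianisation.

Answer: 8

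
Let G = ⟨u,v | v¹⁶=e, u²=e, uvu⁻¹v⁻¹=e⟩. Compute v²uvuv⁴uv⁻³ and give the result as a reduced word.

Multiply left to right, reducing at each step:
  (v²) · u = uv²
  (uv²) · v = uv³
  (uv³) · u = v³
  (v³) · v⁴ = v⁷
  (v⁷) · u = uv⁷
  (uv⁷) · v⁻³ = uv⁴

Answer: uv⁴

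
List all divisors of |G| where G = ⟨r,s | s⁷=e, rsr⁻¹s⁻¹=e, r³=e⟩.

|G| = 21 = 3 · 7. By Lagrange's theorem the order of any subgroup divides 21; the divisors of 21 are 1, 3, 7, 21.

Answer: 1, 3, 7, 21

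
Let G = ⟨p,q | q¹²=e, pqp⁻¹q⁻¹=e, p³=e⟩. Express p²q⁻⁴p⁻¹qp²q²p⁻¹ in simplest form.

Multiply left to right, reducing at each step:
  (p²) · q⁻⁴ = p²q⁸
  (p²q⁸) · p⁻¹ = pq⁸
  (pq⁸) · q = pq⁹
  (pq⁹) · p² = q⁹
  (q⁹) · q² = q¹¹
  (q¹¹) · p⁻¹ = p²q¹¹

Answer: p²q¹¹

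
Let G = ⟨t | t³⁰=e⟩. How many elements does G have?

G is generated by a single element, so G is cyclic. The relator gives t³⁰ = e and no smaller power is forced to be e, so the 30 powers {e, t, t², t³, t⁴, t⁵, t⁶, t⁷, t⁸, t⁹, t²², t²³, t²¹, t²⁰, t²⁴, t²⁵, t²⁶, t²⁷, t²⁸, t²⁹, t¹², t¹³, t¹¹, t¹⁰, t¹⁴, t¹⁵, t¹⁶, t¹⁷, t¹⁸, t¹⁹} are distinct. Hence |G| = 30.

Answer: 30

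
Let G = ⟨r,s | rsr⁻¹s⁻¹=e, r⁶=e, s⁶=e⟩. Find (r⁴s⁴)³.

Compute successive powers of (r⁴s⁴), reducing at each step:
  (r⁴s⁴)²: (r⁴s⁴) · r⁴ = r²s⁴;   (r²s⁴) · s⁴ = r²s²
  (r⁴s⁴)³: (r²s²) · r⁴ = s²;   (s²) · s⁴ = e

Answer: e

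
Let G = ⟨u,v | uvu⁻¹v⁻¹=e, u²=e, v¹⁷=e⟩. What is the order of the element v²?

Compute successive powers until reaching e:
  (v²)¹ = v², (v²)² = v⁴, (v²)³ = v⁶, (v²)⁴ = v⁸, (v²)⁵ = v¹⁰, (v²)⁶ = v¹², (v²)⁷ = v¹⁴, (v²)⁸ = v¹⁶, (v²)⁹ = v, (v²)¹⁰ = v³, (v²)¹¹ = v⁵, (v²)¹² = v⁷, (v²)¹³ = v⁹, (v²)¹⁴ = v¹¹, (v²)¹⁵ = v¹³, (v²)¹⁶ = v¹⁵, (v²)¹⁷ = e.
The smallest positive k with (v²)ᵏ = e is 17.

Answer: 17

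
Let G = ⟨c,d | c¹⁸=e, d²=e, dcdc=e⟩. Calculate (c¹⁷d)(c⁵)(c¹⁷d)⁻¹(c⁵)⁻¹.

[(c¹⁷d), (c⁵)] = (c¹⁷d)·(c⁵)·(c¹⁷d)⁻¹·(c⁵)⁻¹.
  (c¹⁷d) · (c⁵) = c¹²d
  (c¹²d) · (c¹⁷d) = c¹³
  (c¹³) · (c¹³) = c⁸

Answer: c⁸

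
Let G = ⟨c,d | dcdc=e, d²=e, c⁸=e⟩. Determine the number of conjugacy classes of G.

The conjugacy classes (representative and size) are:
  [e] (size 1), [c] (size 2), [c⁶] (size 2), [c³] (size 2), [c⁴] (size 1), [d] (size 4), [c⁵d] (size 4).
Class equation: 1 + 2 + 2 + 2 + 1 + 4 + 4 = 16 = |G|. So G has 7 conjugacy classes.

Answer: 7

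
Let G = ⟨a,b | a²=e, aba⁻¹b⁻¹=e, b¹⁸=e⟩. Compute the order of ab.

Compute successive powers until reaching e:
  (ab)¹ = ab, (ab)² = b², (ab)³ = ab³, (ab)⁴ = b⁴, (ab)⁵ = ab⁵, (ab)⁶ = b⁶, (ab)⁷ = ab⁷, (ab)⁸ = b⁸, (ab)⁹ = ab⁹, (ab)¹⁰ = b¹⁰, (ab)¹¹ = ab¹¹, (ab)¹² = b¹², (ab)¹³ = ab¹³, (ab)¹⁴ = b¹⁴, (ab)¹⁵ = ab¹⁵, (ab)¹⁶ = b¹⁶, (ab)¹⁷ = ab¹⁷, (ab)¹⁸ = e.
The smallest positive k with (ab)ᵏ = e is 18.

Answer: 18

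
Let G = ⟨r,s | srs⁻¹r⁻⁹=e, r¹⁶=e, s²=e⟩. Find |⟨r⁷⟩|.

|⟨r⁷⟩| equals the order of r⁷. Compute successive powers until reaching e:
  (r⁷)¹ = r⁷, (r⁷)² = r¹⁴, (r⁷)³ = r⁵, (r⁷)⁴ = r¹², (r⁷)⁵ = r³, (r⁷)⁶ = r¹⁰, (r⁷)⁷ = r, (r⁷)⁸ = r⁸, (r⁷)⁹ = r¹⁵, (r⁷)¹⁰ = r⁶, (r⁷)¹¹ = r¹³, (r⁷)¹² = r⁴, (r⁷)¹³ = r¹¹, (r⁷)¹⁴ = r², (r⁷)¹⁵ = r⁹, (r⁷)¹⁶ = e.
The smallest positive k with (r⁷)ᵏ = e is 16, so |⟨r⁷⟩| = 16.

Answer: 16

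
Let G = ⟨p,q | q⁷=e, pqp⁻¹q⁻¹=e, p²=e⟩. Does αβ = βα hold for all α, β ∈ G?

Each pair of generators commutes: p·q = pq = q·p. Since the generators pairwise commute, every element of G commutes with every other, so G is abelian.

Answer: Yes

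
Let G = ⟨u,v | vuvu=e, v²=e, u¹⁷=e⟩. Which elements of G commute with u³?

⟨u³⟩ ⊆ C_G(u³) since powers of u³ commute with u³; so |C_G(u³)| ≥ |⟨u³⟩| = 17.
By orbit–stabilizer, |C_G(u³)| = |G| / |conj. class of u³| = 34 / 2 = 17.
The 17 elements commuting with u³ are {e, u, u², u³, u⁴, u⁵, u⁶, u⁷, u⁸, u⁹, u¹⁰, u¹¹, u¹², u¹³, u¹⁴, u¹⁵, u¹⁶}.

Answer: {e, u, u², u³, u⁴, u⁵, u⁶, u⁷, u⁸, u⁹, u¹⁰, u¹¹, u¹², u¹³, u¹⁴, u¹⁵, u¹⁶}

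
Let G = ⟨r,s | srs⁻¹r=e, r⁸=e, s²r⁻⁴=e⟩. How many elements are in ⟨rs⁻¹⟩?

|⟨rs⁻¹⟩| equals the order of rs⁻¹. Compute successive powers until reaching e:
  (rs⁻¹)¹ = rs⁻¹, (rs⁻¹)² = r⁴, (rs⁻¹)³ = rs, (rs⁻¹)⁴ = e.
The smallest positive k with (rs⁻¹)ᵏ = e is 4, so |⟨rs⁻¹⟩| = 4.

Answer: 4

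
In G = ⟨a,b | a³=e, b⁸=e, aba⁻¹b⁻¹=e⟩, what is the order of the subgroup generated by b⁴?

|⟨b⁴⟩| equals the order of b⁴. Compute successive powers until reaching e:
  (b⁴)¹ = b⁴, (b⁴)² = e.
The smallest positive k with (b⁴)ᵏ = e is 2, so |⟨b⁴⟩| = 2.

Answer: 2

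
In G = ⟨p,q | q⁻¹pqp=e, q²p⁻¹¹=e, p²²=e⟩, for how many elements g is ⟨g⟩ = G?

⟨g⟩ = G would require ord(g) = |G| = 44, but the maximum element order in G is 22 < 44. So G is not cyclic and no single element generates it: the count is 0.

Answer: 0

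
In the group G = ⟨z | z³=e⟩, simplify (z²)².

Compute successive powers of (z²), reducing at each step:
  (z²)²: (z²) · z² = z

Answer: z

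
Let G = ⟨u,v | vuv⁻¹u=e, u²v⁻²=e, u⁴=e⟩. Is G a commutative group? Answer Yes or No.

u·v = uv but v·u = uv⁻¹, so u·v ≠ v·u and G is not abelian.

Answer: No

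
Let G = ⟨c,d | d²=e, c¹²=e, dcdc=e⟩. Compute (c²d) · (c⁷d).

Compute (c²d) · (c⁷d) by multiplying left to right and reducing via the relations at each step:
  (c²d) · c⁷ = c⁷d
  (c⁷d) · d = c⁷

Answer: c⁷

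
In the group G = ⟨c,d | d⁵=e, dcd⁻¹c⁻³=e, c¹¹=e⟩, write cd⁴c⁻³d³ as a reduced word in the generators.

Multiply left to right, reducing at each step:
  c · d⁴ = cd⁴
  (cd⁴) · c⁻³ = d⁴
  (d⁴) · d³ = d²

Answer: d²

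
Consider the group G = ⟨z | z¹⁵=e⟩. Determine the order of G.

G is generated by a single element, so G is cyclic. The relator gives z¹⁵ = e and no smaller power is forced to be e, so the 15 powers {e, z, z², z³, z⁴, z⁵, z⁶, z⁷, z⁸, z⁹, z¹², z¹³, z¹¹, z¹⁰, z¹⁴} are distinct. Hence |G| = 15.

Answer: 15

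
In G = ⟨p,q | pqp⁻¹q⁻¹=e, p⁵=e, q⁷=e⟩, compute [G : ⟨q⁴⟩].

First find ord(q⁴) by computing successive powers:
  (q⁴)¹ = q⁴, (q⁴)² = q, (q⁴)³ = q⁵, (q⁴)⁴ = q², (q⁴)⁵ = q⁶, (q⁴)⁶ = q³, (q⁴)⁷ = e.
So |⟨q⁴⟩| = ord(q⁴) = 7. With |G| = 35, by Lagrange [G : ⟨q⁴⟩] = 35/7 = 5.

Answer: 5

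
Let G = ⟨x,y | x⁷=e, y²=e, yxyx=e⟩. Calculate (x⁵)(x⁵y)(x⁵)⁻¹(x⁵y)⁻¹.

[(x⁵), (x⁵y)] = (x⁵)·(x⁵y)·(x⁵)⁻¹·(x⁵y)⁻¹.
  (x⁵) · (x⁵y) = x³y
  (x³y) · (x²) = xy
  (xy) · (x⁵y) = x³

Answer: x³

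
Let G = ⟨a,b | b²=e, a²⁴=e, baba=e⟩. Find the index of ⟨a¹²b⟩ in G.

First find ord(a¹²b) by computing successive powers:
  (a¹²b)¹ = a¹²b, (a¹²b)² = e.
So |⟨a¹²b⟩| = ord(a¹²b) = 2. With |G| = 48, by Lagrange [G : ⟨a¹²b⟩] = 48/2 = 24.

Answer: 24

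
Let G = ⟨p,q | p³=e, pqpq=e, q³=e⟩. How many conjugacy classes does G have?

The conjugacy classes (representative and size) are:
  [e] (size 1), [qp²] (size 4), [q²p] (size 4), [p²q²] (size 3).
Class equation: 1 + 4 + 4 + 3 = 12 = |G|. So G has 4 conjugacy classes.

Answer: 4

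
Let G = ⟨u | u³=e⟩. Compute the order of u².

Compute successive powers until reaching e:
  (u²)¹ = u², (u²)² = u, (u²)³ = e.
The smallest positive k with (u²)ᵏ = e is 3.

Answer: 3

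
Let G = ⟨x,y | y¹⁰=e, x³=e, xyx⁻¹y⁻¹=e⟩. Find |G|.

Enumerate words in the generators, reducing via the relations: the distinct elements are
  {e, x, y, xy, x², y², y³, y⁴, y⁵, y⁶, y⁷, y⁸, y⁹, xy², xy³, xy⁴, xy⁵, xy⁶, xy⁷, xy⁸, xy⁹, x²y, x²y², x²y³, x²y⁴, x²y⁵, x²y⁶, x²y⁷, x²y⁸, x²y⁹}.
No further products give new elements, so |G| = 30.

Answer: 30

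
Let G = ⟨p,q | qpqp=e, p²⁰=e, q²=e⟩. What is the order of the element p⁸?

Compute successive powers until reaching e:
  (p⁸)¹ = p⁸, (p⁸)² = p¹⁶, (p⁸)³ = p⁴, (p⁸)⁴ = p¹², (p⁸)⁵ = e.
The smallest positive k with (p⁸)ᵏ = e is 5.

Answer: 5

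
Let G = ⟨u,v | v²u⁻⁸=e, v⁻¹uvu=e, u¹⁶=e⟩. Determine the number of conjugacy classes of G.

The conjugacy classes (representative and size) are:
  [e] (size 1), [u] (size 2), [u¹⁴] (size 2), [u³] (size 2), [u¹²] (size 2), [u⁵] (size 2), [u¹⁰] (size 2), [u⁷] (size 2), [u⁸] (size 1), [u⁶v] (size 8), [u³v⁻¹] (size 8).
Class equation: 1 + 2 + 2 + 2 + 2 + 2 + 2 + 2 + 1 + 8 + 8 = 32 = |G|. So G has 11 conjugacy classes.

Answer: 11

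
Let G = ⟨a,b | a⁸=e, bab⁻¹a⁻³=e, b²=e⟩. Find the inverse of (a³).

The order of (a³) is 8 (smallest k with (a³)ᵏ = e), so (a³)⁻¹ = (a³)⁷ = a⁵.
Check: (a³) · (a⁵) → (a³) · a⁵ = e, giving e as required.

Answer: a⁵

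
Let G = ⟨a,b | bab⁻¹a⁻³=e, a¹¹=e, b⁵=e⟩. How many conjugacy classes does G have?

The conjugacy classes (representative and size) are:
  [e] (size 1), [a³] (size 5), [a⁶] (size 5), [a⁷b] (size 11), [a⁹b²] (size 11), [a⁷b³] (size 11), [a⁷b⁴] (size 11).
Class equation: 1 + 5 + 5 + 11 + 11 + 11 + 11 = 55 = |G|. So G has 7 conjugacy classes.

Answer: 7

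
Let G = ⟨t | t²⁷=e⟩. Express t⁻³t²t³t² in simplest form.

Multiply left to right, reducing at each step:
  (t²⁴) · t² = t²⁶
  (t²⁶) · t³ = t²
  (t²) · t² = t⁴

Answer: t⁴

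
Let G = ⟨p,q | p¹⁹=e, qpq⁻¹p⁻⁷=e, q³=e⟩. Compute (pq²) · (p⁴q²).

Compute (pq²) · (p⁴q²) by multiplying left to right and reducing via the relations at each step:
  (pq²) · p⁴ = p⁷q²
  (p⁷q²) · q² = p⁷q

Answer: p⁷q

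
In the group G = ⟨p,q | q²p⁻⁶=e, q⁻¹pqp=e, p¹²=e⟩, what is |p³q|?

Compute successive powers until reaching e:
  (p³q)¹ = p³q, (p³q)² = p⁶, (p³q)³ = p³q⁻¹, (p³q)⁴ = e.
The smallest positive k with (p³q)ᵏ = e is 4.

Answer: 4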